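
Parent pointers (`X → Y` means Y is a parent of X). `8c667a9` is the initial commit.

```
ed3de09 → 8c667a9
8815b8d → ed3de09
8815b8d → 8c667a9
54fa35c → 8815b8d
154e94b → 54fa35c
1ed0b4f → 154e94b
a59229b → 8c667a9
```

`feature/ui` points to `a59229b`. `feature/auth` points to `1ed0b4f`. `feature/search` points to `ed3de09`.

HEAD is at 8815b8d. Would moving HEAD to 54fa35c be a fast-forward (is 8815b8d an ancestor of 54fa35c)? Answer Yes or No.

Yes

A fast-forward from 8815b8d to 54fa35c is possible iff 8815b8d is an ancestor of 54fa35c.
Ancestors of 54fa35c: {54fa35c, 8815b8d, 8c667a9, ed3de09}.
8815b8d is among them, so fast-forward is possible.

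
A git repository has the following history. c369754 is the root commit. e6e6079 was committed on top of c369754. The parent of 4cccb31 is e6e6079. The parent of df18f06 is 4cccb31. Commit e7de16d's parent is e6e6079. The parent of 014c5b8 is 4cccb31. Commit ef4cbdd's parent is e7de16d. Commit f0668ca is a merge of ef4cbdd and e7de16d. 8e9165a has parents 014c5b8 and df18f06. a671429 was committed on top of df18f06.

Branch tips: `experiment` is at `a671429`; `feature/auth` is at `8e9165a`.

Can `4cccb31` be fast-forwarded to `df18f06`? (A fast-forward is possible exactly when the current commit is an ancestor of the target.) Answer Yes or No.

A fast-forward from 4cccb31 to df18f06 is possible iff 4cccb31 is an ancestor of df18f06.
Ancestors of df18f06: {4cccb31, c369754, df18f06, e6e6079}.
4cccb31 is among them, so fast-forward is possible.

Yes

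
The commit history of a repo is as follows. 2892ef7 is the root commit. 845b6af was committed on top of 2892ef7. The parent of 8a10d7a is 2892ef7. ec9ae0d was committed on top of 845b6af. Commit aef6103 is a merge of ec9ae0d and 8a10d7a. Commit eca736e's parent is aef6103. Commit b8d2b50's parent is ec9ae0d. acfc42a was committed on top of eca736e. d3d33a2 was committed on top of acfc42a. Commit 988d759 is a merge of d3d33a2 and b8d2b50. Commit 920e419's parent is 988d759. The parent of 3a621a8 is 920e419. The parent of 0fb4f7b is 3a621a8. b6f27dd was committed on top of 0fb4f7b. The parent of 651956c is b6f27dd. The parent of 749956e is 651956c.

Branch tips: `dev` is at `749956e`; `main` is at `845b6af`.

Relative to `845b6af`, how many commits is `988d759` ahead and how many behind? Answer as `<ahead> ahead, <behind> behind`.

8 ahead, 0 behind

Reachable from 988d759: {2892ef7, 845b6af, 8a10d7a, 988d759, acfc42a, aef6103, b8d2b50, d3d33a2, ec9ae0d, eca736e}.
Reachable from 845b6af: {2892ef7, 845b6af}.
Only in 988d759's history (ahead): {8a10d7a, 988d759, acfc42a, aef6103, b8d2b50, d3d33a2, ec9ae0d, eca736e} — 8.
Only in 845b6af's history (behind): {} — 0.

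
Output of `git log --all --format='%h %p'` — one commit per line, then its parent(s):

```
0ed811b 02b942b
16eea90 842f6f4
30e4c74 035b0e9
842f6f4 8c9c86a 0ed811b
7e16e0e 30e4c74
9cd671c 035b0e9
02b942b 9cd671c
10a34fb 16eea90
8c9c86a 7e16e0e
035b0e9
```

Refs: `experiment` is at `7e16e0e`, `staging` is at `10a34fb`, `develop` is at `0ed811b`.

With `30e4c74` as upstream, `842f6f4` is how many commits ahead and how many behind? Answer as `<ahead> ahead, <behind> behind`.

6 ahead, 0 behind

Reachable from 842f6f4: {02b942b, 035b0e9, 0ed811b, 30e4c74, 7e16e0e, 842f6f4, 8c9c86a, 9cd671c}.
Reachable from 30e4c74: {035b0e9, 30e4c74}.
Only in 842f6f4's history (ahead): {02b942b, 0ed811b, 7e16e0e, 842f6f4, 8c9c86a, 9cd671c} — 6.
Only in 30e4c74's history (behind): {} — 0.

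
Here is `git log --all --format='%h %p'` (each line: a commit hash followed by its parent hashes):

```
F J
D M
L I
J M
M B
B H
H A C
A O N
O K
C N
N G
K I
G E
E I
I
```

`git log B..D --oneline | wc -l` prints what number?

Reachable from D: {A, B, C, D, E, G, H, I, K, M, N, O}.
Reachable from B: {A, B, C, E, G, H, I, K, N, O}.
In D's history but not B's: {D, M} — 2 commits.

2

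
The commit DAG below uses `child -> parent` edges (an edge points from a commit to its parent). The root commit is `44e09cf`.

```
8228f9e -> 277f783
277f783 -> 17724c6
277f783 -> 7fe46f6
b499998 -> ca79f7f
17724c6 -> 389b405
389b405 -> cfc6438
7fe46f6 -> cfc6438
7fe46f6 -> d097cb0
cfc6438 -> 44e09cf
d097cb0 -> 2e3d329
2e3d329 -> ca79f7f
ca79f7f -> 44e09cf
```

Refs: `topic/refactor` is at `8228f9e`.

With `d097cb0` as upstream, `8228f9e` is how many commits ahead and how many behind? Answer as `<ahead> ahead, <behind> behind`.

6 ahead, 0 behind

Reachable from 8228f9e: {17724c6, 277f783, 2e3d329, 389b405, 44e09cf, 7fe46f6, 8228f9e, ca79f7f, cfc6438, d097cb0}.
Reachable from d097cb0: {2e3d329, 44e09cf, ca79f7f, d097cb0}.
Only in 8228f9e's history (ahead): {17724c6, 277f783, 389b405, 7fe46f6, 8228f9e, cfc6438} — 6.
Only in d097cb0's history (behind): {} — 0.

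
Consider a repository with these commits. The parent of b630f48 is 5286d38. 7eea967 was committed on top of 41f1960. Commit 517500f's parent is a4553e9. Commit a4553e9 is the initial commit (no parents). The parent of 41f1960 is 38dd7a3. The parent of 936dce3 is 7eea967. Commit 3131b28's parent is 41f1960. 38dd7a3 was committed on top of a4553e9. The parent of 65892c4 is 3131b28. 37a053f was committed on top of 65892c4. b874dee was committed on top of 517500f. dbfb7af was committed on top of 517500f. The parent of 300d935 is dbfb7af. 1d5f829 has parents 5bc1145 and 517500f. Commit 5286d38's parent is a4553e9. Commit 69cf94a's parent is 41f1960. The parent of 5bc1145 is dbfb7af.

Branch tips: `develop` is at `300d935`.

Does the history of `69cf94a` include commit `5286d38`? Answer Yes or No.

No

Ancestors of 69cf94a: {38dd7a3, 41f1960, 69cf94a, a4553e9}.
5286d38 is not in that set, so it is not an ancestor of 69cf94a.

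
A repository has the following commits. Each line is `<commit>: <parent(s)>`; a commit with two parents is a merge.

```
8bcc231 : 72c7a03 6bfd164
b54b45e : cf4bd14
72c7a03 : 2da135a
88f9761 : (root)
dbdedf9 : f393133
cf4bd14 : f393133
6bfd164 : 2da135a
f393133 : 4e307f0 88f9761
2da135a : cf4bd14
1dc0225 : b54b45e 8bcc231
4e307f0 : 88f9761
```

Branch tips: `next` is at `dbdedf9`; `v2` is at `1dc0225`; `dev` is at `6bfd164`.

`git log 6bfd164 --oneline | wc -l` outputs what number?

6

Walking parent pointers from 6bfd164: reachable set = {2da135a, 4e307f0, 6bfd164, 88f9761, cf4bd14, f393133}.
That is 6 commits.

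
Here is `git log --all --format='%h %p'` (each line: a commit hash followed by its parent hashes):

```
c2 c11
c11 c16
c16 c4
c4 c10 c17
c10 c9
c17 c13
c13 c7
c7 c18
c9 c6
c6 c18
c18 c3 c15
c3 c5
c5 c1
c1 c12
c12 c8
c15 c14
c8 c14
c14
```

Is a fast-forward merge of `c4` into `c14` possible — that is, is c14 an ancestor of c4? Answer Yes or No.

Yes

A fast-forward from c14 to c4 is possible iff c14 is an ancestor of c4.
Ancestors of c4: {c1, c10, c12, c13, c14, c15, c17, c18, c3, c4, c5, c6, c7, c8, c9}.
c14 is among them, so fast-forward is possible.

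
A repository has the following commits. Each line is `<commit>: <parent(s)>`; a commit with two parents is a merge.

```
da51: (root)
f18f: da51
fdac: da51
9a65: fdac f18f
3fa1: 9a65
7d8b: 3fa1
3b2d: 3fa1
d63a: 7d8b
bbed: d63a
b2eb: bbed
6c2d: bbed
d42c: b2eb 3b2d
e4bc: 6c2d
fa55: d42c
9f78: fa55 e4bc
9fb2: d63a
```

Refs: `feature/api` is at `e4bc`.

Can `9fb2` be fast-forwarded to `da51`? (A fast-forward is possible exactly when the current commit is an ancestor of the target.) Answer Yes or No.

A fast-forward from 9fb2 to da51 is possible iff 9fb2 is an ancestor of da51.
Ancestors of da51: {da51}.
9fb2 is not among them, so fast-forward is not possible.

No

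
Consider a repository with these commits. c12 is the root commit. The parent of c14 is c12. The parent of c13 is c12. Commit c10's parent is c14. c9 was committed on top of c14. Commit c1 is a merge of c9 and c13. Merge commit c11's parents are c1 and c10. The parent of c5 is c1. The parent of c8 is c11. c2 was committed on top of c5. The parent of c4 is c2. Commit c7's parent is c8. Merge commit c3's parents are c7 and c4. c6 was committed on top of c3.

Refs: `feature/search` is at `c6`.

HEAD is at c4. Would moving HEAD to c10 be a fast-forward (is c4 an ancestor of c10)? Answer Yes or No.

No

A fast-forward from c4 to c10 is possible iff c4 is an ancestor of c10.
Ancestors of c10: {c10, c12, c14}.
c4 is not among them, so fast-forward is not possible.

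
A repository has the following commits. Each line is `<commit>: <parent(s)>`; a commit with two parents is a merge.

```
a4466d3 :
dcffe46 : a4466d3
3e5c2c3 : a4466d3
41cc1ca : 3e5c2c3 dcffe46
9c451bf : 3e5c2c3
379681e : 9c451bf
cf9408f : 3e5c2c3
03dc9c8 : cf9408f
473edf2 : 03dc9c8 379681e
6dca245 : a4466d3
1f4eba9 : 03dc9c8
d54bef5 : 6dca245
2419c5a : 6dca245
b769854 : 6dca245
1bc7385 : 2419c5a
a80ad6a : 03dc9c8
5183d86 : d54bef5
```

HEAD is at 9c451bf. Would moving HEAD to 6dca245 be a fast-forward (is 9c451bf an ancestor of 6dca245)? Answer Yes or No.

No

A fast-forward from 9c451bf to 6dca245 is possible iff 9c451bf is an ancestor of 6dca245.
Ancestors of 6dca245: {6dca245, a4466d3}.
9c451bf is not among them, so fast-forward is not possible.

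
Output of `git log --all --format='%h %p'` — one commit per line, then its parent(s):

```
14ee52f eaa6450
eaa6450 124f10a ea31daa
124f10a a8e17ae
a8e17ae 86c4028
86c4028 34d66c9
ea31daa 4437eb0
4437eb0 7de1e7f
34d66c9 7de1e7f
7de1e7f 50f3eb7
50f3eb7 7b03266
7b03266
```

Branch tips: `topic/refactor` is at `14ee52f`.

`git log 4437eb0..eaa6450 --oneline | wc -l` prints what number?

6

Reachable from eaa6450: {124f10a, 34d66c9, 4437eb0, 50f3eb7, 7b03266, 7de1e7f, 86c4028, a8e17ae, ea31daa, eaa6450}.
Reachable from 4437eb0: {4437eb0, 50f3eb7, 7b03266, 7de1e7f}.
In eaa6450's history but not 4437eb0's: {124f10a, 34d66c9, 86c4028, a8e17ae, ea31daa, eaa6450} — 6 commits.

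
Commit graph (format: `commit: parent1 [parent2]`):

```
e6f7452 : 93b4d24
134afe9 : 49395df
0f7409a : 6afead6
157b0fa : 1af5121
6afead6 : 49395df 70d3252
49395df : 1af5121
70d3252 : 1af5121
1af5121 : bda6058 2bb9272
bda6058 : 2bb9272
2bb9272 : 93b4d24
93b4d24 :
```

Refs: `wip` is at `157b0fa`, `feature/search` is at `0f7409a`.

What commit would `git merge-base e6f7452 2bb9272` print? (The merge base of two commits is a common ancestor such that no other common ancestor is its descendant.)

Ancestors of e6f7452: {93b4d24, e6f7452}.
Ancestors of 2bb9272: {2bb9272, 93b4d24}.
Common ancestors: {93b4d24}.
The only common ancestor is 93b4d24, so it is the merge base.

93b4d24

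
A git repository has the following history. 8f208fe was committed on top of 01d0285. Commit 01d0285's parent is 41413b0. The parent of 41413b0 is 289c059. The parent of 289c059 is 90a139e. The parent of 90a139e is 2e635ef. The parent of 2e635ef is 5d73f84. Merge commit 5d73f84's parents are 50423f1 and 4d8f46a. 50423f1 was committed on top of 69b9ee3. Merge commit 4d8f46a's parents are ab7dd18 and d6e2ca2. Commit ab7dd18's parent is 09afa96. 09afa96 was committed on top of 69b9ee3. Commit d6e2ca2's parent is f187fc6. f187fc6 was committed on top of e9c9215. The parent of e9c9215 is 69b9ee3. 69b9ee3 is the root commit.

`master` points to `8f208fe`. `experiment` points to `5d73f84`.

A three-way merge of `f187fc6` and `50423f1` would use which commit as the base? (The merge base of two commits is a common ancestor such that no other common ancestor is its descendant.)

Ancestors of f187fc6: {69b9ee3, e9c9215, f187fc6}.
Ancestors of 50423f1: {50423f1, 69b9ee3}.
Common ancestors: {69b9ee3}.
The only common ancestor is 69b9ee3, so it is the merge base.

69b9ee3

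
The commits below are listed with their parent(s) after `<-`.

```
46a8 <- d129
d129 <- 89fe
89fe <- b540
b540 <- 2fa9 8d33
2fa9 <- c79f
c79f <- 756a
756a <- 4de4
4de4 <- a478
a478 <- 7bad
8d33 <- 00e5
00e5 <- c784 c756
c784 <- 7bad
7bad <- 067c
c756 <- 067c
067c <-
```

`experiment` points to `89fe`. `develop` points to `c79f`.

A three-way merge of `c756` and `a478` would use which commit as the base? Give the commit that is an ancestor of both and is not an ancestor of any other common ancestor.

067c

Ancestors of c756: {067c, c756}.
Ancestors of a478: {067c, 7bad, a478}.
Common ancestors: {067c}.
The only common ancestor is 067c, so it is the merge base.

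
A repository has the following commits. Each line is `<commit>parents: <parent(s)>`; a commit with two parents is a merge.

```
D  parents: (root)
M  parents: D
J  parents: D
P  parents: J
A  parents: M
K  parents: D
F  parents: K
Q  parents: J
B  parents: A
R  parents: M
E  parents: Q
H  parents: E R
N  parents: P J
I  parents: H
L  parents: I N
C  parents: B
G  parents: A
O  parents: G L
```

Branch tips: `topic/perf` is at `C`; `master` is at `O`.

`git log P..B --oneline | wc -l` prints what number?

Reachable from B: {A, B, D, M}.
Reachable from P: {D, J, P}.
In B's history but not P's: {A, B, M} — 3 commits.

3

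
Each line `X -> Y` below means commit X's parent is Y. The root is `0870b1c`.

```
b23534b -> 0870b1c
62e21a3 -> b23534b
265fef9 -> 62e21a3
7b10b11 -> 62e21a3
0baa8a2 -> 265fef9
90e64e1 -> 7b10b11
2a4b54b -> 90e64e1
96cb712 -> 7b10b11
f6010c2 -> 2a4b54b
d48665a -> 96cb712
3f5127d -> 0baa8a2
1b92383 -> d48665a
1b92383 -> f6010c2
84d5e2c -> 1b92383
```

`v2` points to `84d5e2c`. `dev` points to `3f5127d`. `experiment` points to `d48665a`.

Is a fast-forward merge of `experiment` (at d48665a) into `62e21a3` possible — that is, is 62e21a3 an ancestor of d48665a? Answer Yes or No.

Yes

A fast-forward from 62e21a3 to d48665a is possible iff 62e21a3 is an ancestor of d48665a.
Ancestors of d48665a: {0870b1c, 62e21a3, 7b10b11, 96cb712, b23534b, d48665a}.
62e21a3 is among them, so fast-forward is possible.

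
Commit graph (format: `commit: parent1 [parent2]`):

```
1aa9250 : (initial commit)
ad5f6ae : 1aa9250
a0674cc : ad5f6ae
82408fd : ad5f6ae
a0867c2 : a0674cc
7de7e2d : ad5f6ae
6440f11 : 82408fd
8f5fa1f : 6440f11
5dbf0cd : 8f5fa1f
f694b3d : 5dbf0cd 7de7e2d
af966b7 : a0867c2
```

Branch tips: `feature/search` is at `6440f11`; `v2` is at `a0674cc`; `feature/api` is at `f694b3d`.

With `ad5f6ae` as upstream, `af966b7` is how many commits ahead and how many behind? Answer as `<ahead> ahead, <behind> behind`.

Reachable from af966b7: {1aa9250, a0674cc, a0867c2, ad5f6ae, af966b7}.
Reachable from ad5f6ae: {1aa9250, ad5f6ae}.
Only in af966b7's history (ahead): {a0674cc, a0867c2, af966b7} — 3.
Only in ad5f6ae's history (behind): {} — 0.

3 ahead, 0 behind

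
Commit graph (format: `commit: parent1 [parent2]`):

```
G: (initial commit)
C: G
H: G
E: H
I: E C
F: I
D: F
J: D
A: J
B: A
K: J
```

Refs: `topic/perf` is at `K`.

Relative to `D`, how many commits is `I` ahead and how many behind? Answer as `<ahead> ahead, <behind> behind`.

Reachable from I: {C, E, G, H, I}.
Reachable from D: {C, D, E, F, G, H, I}.
Only in I's history (ahead): {} — 0.
Only in D's history (behind): {D, F} — 2.

0 ahead, 2 behind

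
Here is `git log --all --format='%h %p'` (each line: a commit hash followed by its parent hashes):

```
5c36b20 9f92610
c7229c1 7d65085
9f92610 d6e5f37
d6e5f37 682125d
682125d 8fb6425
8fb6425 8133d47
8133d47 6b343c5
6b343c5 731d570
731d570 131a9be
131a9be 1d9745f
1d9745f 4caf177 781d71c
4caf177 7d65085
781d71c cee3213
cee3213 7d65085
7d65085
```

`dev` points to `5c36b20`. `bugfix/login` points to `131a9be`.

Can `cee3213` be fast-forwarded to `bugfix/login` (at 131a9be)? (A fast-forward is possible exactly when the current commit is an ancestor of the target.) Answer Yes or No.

A fast-forward from cee3213 to 131a9be is possible iff cee3213 is an ancestor of 131a9be.
Ancestors of 131a9be: {131a9be, 1d9745f, 4caf177, 781d71c, 7d65085, cee3213}.
cee3213 is among them, so fast-forward is possible.

Yes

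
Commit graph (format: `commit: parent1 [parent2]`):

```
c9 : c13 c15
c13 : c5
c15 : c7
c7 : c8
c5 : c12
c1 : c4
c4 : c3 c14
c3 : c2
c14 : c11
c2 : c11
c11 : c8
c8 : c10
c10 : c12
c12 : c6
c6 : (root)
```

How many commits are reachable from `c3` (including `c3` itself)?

7

Walking parent pointers from c3: reachable set = {c10, c11, c12, c2, c3, c6, c8}.
That is 7 commits.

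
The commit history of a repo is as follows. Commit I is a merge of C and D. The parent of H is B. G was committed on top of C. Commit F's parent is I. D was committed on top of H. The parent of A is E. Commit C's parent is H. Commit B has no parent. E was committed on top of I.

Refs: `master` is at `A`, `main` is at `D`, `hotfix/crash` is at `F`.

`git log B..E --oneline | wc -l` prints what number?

Reachable from E: {B, C, D, E, H, I}.
Reachable from B: {B}.
In E's history but not B's: {C, D, E, H, I} — 5 commits.

5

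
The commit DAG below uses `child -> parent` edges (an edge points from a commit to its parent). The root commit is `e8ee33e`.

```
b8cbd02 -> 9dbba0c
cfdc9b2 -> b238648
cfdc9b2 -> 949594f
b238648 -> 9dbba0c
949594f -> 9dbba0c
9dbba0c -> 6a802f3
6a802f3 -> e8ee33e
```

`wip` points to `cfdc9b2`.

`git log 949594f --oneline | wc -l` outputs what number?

4

Walking parent pointers from 949594f: reachable set = {6a802f3, 949594f, 9dbba0c, e8ee33e}.
That is 4 commits.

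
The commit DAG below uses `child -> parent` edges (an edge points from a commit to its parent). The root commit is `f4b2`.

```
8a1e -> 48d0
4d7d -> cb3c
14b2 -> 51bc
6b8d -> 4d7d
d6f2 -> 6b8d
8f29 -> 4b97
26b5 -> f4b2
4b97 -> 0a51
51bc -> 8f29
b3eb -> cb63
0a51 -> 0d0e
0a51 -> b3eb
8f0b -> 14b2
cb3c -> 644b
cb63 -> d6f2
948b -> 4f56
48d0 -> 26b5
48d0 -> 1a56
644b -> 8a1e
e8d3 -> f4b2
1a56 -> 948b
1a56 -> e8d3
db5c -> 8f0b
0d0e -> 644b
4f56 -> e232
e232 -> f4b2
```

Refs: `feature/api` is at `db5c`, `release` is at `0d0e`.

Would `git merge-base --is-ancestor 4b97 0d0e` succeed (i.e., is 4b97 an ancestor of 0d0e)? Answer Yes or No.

No

Ancestors of 0d0e: {0d0e, 1a56, 26b5, 48d0, 4f56, 644b, 8a1e, 948b, e232, e8d3, f4b2}.
4b97 is not in that set, so it is not an ancestor of 0d0e.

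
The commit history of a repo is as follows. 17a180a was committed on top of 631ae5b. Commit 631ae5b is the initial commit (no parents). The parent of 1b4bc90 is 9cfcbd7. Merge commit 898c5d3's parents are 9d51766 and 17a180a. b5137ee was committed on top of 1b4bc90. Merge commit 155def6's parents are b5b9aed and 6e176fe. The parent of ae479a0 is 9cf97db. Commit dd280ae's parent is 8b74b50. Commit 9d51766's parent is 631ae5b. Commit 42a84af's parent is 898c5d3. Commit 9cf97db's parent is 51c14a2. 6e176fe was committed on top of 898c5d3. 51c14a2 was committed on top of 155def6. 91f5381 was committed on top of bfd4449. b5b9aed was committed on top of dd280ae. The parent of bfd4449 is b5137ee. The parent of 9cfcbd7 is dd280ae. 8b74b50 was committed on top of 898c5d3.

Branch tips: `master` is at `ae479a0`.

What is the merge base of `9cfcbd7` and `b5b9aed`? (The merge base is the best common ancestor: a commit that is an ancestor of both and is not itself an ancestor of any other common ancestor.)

Ancestors of 9cfcbd7: {17a180a, 631ae5b, 898c5d3, 8b74b50, 9cfcbd7, 9d51766, dd280ae}.
Ancestors of b5b9aed: {17a180a, 631ae5b, 898c5d3, 8b74b50, 9d51766, b5b9aed, dd280ae}.
Common ancestors: {17a180a, 631ae5b, 898c5d3, 8b74b50, 9d51766, dd280ae}.
Among these, dd280ae is not an ancestor of any other common ancestor — it is the merge base.

dd280ae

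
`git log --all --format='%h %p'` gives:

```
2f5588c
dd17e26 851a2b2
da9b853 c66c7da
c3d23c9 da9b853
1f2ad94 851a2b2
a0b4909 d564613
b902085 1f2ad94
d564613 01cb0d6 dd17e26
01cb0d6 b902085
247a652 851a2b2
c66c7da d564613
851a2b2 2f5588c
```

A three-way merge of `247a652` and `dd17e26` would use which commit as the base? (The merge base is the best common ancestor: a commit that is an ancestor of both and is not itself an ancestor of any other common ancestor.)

Ancestors of 247a652: {247a652, 2f5588c, 851a2b2}.
Ancestors of dd17e26: {2f5588c, 851a2b2, dd17e26}.
Common ancestors: {2f5588c, 851a2b2}.
Among these, 851a2b2 is not an ancestor of any other common ancestor — it is the merge base.

851a2b2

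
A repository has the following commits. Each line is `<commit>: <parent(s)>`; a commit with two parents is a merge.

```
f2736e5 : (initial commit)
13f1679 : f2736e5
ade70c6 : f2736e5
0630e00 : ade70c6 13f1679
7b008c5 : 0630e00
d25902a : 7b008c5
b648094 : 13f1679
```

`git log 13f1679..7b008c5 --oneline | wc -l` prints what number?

3

Reachable from 7b008c5: {0630e00, 13f1679, 7b008c5, ade70c6, f2736e5}.
Reachable from 13f1679: {13f1679, f2736e5}.
In 7b008c5's history but not 13f1679's: {0630e00, 7b008c5, ade70c6} — 3 commits.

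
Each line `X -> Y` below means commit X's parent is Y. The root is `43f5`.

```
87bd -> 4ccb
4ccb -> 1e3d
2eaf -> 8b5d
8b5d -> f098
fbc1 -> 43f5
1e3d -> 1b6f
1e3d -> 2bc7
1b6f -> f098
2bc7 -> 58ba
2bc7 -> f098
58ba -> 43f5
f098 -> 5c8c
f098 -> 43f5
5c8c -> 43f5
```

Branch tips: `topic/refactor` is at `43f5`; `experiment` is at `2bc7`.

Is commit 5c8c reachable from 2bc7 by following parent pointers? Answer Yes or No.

Yes

Ancestors of 2bc7 (commits reachable by following parents): {2bc7, 43f5, 58ba, 5c8c, f098}.
5c8c is in that set, so it is an ancestor of 2bc7.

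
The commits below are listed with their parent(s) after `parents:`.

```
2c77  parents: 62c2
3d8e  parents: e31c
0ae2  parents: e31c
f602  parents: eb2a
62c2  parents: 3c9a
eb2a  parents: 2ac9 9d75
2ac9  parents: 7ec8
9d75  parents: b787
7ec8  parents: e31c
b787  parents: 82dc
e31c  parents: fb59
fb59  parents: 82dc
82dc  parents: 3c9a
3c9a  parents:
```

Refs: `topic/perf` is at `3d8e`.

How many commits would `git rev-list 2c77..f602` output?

Reachable from f602: {2ac9, 3c9a, 7ec8, 82dc, 9d75, b787, e31c, eb2a, f602, fb59}.
Reachable from 2c77: {2c77, 3c9a, 62c2}.
In f602's history but not 2c77's: {2ac9, 7ec8, 82dc, 9d75, b787, e31c, eb2a, f602, fb59} — 9 commits.

9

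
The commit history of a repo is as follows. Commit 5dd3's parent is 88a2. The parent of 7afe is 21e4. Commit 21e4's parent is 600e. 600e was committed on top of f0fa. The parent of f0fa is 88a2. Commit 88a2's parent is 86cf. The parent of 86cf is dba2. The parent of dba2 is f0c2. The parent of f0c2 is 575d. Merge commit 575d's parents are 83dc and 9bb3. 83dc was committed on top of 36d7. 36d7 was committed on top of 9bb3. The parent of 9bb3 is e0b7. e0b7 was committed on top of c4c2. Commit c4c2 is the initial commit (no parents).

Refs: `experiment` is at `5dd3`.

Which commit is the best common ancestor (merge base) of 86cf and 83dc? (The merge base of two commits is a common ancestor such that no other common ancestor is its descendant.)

Ancestors of 86cf: {36d7, 575d, 83dc, 86cf, 9bb3, c4c2, dba2, e0b7, f0c2}.
Ancestors of 83dc: {36d7, 83dc, 9bb3, c4c2, e0b7}.
Common ancestors: {36d7, 83dc, 9bb3, c4c2, e0b7}.
Among these, 83dc is not an ancestor of any other common ancestor — it is the merge base.

83dc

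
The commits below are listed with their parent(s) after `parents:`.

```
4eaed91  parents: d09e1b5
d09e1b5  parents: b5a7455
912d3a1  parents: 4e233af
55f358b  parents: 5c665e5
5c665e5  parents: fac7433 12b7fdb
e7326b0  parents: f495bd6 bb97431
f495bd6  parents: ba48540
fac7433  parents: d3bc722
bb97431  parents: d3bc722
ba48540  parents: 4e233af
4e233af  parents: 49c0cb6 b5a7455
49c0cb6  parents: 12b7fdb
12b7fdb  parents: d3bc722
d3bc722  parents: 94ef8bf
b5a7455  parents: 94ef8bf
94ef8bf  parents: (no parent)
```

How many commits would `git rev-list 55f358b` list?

Walking parent pointers from 55f358b: reachable set = {12b7fdb, 55f358b, 5c665e5, 94ef8bf, d3bc722, fac7433}.
That is 6 commits.

6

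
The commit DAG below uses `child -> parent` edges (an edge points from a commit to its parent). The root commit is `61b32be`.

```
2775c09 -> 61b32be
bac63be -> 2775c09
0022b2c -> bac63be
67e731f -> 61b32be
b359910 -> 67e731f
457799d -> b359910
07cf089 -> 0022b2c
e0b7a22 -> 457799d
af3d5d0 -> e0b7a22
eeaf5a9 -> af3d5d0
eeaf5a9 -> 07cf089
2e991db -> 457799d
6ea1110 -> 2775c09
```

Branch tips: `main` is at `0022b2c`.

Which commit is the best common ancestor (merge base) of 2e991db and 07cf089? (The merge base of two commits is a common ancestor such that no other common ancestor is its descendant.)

61b32be

Ancestors of 2e991db: {2e991db, 457799d, 61b32be, 67e731f, b359910}.
Ancestors of 07cf089: {0022b2c, 07cf089, 2775c09, 61b32be, bac63be}.
Common ancestors: {61b32be}.
The only common ancestor is 61b32be, so it is the merge base.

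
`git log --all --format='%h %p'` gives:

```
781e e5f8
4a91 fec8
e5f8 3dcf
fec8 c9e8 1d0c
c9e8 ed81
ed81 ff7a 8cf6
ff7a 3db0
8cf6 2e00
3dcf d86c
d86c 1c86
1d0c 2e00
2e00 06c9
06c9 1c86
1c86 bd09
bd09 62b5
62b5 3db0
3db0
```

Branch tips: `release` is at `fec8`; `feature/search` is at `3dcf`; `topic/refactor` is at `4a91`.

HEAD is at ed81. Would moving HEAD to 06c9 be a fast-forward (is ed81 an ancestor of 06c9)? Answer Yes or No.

No

A fast-forward from ed81 to 06c9 is possible iff ed81 is an ancestor of 06c9.
Ancestors of 06c9: {06c9, 1c86, 3db0, 62b5, bd09}.
ed81 is not among them, so fast-forward is not possible.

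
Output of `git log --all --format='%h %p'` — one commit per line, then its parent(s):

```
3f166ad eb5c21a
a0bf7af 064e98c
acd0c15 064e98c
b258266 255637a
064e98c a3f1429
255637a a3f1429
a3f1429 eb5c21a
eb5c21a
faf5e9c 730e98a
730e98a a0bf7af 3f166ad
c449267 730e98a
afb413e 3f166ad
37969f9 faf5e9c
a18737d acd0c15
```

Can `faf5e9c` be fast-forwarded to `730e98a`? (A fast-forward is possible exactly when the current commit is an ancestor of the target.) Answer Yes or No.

No

A fast-forward from faf5e9c to 730e98a is possible iff faf5e9c is an ancestor of 730e98a.
Ancestors of 730e98a: {064e98c, 3f166ad, 730e98a, a0bf7af, a3f1429, eb5c21a}.
faf5e9c is not among them, so fast-forward is not possible.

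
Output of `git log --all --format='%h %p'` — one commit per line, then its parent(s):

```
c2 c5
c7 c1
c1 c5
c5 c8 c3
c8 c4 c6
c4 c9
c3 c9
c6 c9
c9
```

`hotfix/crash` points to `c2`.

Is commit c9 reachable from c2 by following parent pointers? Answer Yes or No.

Ancestors of c2 (commits reachable by following parents): {c2, c3, c4, c5, c6, c8, c9}.
c9 is in that set, so it is an ancestor of c2.

Yes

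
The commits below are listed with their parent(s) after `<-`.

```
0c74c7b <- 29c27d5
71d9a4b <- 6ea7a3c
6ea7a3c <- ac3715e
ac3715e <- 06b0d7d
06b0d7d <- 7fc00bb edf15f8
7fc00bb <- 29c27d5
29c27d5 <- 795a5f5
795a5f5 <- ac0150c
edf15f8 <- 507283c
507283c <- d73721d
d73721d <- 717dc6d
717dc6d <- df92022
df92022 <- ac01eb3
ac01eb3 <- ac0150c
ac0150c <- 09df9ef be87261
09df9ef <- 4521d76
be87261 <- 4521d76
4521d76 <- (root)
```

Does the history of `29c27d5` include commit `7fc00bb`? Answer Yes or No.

Ancestors of 29c27d5: {09df9ef, 29c27d5, 4521d76, 795a5f5, ac0150c, be87261}.
7fc00bb is not in that set, so it is not an ancestor of 29c27d5.

No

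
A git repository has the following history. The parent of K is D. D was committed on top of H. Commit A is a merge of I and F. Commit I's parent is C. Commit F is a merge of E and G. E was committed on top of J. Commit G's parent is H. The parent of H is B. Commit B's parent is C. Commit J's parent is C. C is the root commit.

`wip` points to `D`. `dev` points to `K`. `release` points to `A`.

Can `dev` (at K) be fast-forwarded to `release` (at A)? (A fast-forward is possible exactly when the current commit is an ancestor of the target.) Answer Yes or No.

No

A fast-forward from K to A is possible iff K is an ancestor of A.
Ancestors of A: {A, B, C, E, F, G, H, I, J}.
K is not among them, so fast-forward is not possible.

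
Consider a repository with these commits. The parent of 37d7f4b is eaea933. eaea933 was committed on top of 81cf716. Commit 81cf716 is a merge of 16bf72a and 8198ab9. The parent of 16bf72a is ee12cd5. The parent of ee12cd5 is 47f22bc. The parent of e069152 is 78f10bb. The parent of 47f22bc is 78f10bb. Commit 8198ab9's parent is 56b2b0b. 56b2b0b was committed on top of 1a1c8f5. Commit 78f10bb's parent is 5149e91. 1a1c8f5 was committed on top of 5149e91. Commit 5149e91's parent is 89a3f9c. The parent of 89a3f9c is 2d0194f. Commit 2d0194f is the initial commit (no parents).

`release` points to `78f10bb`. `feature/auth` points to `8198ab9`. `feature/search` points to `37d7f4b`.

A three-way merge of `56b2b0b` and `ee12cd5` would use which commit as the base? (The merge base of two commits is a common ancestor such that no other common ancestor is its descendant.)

Ancestors of 56b2b0b: {1a1c8f5, 2d0194f, 5149e91, 56b2b0b, 89a3f9c}.
Ancestors of ee12cd5: {2d0194f, 47f22bc, 5149e91, 78f10bb, 89a3f9c, ee12cd5}.
Common ancestors: {2d0194f, 5149e91, 89a3f9c}.
Among these, 5149e91 is not an ancestor of any other common ancestor — it is the merge base.

5149e91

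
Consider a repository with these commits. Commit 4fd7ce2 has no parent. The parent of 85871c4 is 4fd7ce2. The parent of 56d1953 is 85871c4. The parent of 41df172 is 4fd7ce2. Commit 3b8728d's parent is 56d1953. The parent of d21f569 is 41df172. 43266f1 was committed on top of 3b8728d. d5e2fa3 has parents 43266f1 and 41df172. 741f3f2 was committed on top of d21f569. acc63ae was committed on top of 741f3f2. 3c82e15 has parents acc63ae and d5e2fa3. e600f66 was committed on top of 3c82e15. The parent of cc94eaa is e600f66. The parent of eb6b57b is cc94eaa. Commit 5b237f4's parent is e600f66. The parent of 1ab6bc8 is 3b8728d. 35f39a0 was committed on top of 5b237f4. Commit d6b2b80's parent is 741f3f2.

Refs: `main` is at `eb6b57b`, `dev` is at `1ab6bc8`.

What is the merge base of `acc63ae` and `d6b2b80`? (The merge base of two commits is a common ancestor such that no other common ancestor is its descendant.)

741f3f2

Ancestors of acc63ae: {41df172, 4fd7ce2, 741f3f2, acc63ae, d21f569}.
Ancestors of d6b2b80: {41df172, 4fd7ce2, 741f3f2, d21f569, d6b2b80}.
Common ancestors: {41df172, 4fd7ce2, 741f3f2, d21f569}.
Among these, 741f3f2 is not an ancestor of any other common ancestor — it is the merge base.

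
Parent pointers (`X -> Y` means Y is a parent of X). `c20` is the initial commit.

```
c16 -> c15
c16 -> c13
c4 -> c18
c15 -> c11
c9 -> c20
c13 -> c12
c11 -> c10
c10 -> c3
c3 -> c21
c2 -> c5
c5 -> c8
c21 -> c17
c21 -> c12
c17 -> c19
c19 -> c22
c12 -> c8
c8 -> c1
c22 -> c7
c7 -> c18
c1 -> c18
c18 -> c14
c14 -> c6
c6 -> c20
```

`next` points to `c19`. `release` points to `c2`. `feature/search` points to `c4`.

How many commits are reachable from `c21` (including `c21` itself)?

12

Walking parent pointers from c21: reachable set = {c1, c12, c14, c17, c18, c19, c20, c21, c22, c6, c7, c8}.
That is 12 commits.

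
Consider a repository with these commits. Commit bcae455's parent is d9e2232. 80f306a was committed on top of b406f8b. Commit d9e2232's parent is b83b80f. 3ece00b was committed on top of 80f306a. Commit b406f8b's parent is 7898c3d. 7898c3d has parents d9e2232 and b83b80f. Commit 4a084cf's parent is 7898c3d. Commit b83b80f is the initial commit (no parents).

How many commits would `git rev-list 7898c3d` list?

Walking parent pointers from 7898c3d: reachable set = {7898c3d, b83b80f, d9e2232}.
That is 3 commits.

3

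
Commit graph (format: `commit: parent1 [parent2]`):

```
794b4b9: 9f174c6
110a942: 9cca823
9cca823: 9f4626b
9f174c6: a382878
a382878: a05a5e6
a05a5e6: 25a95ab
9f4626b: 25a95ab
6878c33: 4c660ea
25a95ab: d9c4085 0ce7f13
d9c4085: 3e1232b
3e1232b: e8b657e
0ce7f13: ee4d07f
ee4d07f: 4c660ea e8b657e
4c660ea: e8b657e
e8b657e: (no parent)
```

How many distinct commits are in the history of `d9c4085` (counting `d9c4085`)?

Walking parent pointers from d9c4085: reachable set = {3e1232b, d9c4085, e8b657e}.
That is 3 commits.

3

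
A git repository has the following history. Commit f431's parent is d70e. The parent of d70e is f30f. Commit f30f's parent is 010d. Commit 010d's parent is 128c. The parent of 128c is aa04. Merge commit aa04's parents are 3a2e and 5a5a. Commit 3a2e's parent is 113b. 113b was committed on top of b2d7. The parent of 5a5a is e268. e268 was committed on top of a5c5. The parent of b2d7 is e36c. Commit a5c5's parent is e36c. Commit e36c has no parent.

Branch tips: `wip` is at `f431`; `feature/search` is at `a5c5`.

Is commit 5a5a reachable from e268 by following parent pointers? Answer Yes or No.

No

Ancestors of e268: {a5c5, e268, e36c}.
5a5a is not in that set, so it is not an ancestor of e268.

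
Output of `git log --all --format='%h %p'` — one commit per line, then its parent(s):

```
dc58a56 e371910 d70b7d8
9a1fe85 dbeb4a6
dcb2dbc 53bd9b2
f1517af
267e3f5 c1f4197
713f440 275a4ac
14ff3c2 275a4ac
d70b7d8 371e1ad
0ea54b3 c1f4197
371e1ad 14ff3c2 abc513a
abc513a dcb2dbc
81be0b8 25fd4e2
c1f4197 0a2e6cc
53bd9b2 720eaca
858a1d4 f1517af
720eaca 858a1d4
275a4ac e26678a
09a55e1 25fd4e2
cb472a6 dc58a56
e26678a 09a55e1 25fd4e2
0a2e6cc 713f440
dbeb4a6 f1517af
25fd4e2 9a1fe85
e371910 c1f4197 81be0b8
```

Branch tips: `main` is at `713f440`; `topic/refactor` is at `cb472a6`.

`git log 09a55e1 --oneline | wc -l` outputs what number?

5

Walking parent pointers from 09a55e1: reachable set = {09a55e1, 25fd4e2, 9a1fe85, dbeb4a6, f1517af}.
That is 5 commits.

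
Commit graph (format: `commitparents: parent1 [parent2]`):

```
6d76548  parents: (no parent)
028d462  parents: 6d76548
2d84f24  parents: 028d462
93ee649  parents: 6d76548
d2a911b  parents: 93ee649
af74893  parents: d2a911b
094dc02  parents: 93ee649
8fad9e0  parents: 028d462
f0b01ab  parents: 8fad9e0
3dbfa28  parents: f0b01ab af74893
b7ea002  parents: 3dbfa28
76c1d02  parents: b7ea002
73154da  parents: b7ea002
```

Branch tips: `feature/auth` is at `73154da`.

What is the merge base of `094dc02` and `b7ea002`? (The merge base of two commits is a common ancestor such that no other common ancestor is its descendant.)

Ancestors of 094dc02: {094dc02, 6d76548, 93ee649}.
Ancestors of b7ea002: {028d462, 3dbfa28, 6d76548, 8fad9e0, 93ee649, af74893, b7ea002, d2a911b, f0b01ab}.
Common ancestors: {6d76548, 93ee649}.
Among these, 93ee649 is not an ancestor of any other common ancestor — it is the merge base.

93ee649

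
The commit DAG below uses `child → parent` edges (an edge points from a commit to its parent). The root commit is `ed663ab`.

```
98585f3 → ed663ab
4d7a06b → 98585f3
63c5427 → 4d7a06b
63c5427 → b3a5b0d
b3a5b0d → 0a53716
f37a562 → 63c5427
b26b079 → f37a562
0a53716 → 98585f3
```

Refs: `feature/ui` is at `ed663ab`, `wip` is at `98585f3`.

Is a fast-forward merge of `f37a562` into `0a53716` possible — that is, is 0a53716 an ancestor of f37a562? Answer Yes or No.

Yes

A fast-forward from 0a53716 to f37a562 is possible iff 0a53716 is an ancestor of f37a562.
Ancestors of f37a562: {0a53716, 4d7a06b, 63c5427, 98585f3, b3a5b0d, ed663ab, f37a562}.
0a53716 is among them, so fast-forward is possible.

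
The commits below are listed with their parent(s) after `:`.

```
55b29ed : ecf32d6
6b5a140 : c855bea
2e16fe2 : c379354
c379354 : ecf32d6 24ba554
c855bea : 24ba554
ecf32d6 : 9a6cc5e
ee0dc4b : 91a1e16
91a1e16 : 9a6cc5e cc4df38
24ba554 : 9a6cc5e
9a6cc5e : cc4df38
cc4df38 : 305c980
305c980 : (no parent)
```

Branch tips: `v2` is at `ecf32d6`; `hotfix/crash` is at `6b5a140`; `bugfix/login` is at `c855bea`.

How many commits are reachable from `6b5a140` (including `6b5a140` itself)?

6

Walking parent pointers from 6b5a140: reachable set = {24ba554, 305c980, 6b5a140, 9a6cc5e, c855bea, cc4df38}.
That is 6 commits.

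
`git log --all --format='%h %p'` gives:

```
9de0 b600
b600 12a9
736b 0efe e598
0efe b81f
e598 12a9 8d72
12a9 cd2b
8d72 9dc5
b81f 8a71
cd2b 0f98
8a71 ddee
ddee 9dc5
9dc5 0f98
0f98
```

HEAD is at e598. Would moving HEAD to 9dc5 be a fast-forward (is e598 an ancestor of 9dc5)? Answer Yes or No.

A fast-forward from e598 to 9dc5 is possible iff e598 is an ancestor of 9dc5.
Ancestors of 9dc5: {0f98, 9dc5}.
e598 is not among them, so fast-forward is not possible.

No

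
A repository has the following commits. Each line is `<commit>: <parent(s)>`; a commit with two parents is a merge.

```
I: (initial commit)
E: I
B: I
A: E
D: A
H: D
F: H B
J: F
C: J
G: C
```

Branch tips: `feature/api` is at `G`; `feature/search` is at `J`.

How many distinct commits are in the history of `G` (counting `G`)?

10

Walking parent pointers from G: reachable set = {A, B, C, D, E, F, G, H, I, J}.
That is 10 commits.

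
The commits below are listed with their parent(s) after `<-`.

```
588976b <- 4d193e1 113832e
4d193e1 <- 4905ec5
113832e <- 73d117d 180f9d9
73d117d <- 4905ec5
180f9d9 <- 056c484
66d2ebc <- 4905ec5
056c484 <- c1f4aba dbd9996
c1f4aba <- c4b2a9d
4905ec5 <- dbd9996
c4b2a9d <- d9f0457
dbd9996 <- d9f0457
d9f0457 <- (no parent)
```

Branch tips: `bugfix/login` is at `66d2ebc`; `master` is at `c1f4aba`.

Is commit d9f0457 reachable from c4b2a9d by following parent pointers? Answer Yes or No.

Yes

Ancestors of c4b2a9d (commits reachable by following parents): {c4b2a9d, d9f0457}.
d9f0457 is in that set, so it is an ancestor of c4b2a9d.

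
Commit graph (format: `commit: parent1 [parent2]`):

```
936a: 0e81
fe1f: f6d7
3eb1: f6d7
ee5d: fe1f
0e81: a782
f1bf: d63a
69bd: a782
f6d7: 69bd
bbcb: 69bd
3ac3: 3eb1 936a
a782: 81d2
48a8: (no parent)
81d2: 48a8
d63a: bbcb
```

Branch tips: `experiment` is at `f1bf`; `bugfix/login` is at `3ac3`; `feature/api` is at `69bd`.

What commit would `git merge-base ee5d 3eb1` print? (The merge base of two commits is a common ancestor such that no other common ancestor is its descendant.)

Ancestors of ee5d: {48a8, 69bd, 81d2, a782, ee5d, f6d7, fe1f}.
Ancestors of 3eb1: {3eb1, 48a8, 69bd, 81d2, a782, f6d7}.
Common ancestors: {48a8, 69bd, 81d2, a782, f6d7}.
Among these, f6d7 is not an ancestor of any other common ancestor — it is the merge base.

f6d7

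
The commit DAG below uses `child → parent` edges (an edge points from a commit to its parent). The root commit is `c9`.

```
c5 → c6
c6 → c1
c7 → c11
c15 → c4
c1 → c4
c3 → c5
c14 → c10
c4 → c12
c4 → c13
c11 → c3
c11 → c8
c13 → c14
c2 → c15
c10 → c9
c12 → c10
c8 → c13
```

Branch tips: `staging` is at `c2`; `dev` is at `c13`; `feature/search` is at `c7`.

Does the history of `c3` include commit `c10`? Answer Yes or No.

Yes

Ancestors of c3 (commits reachable by following parents): {c1, c10, c12, c13, c14, c3, c4, c5, c6, c9}.
c10 is in that set, so it is an ancestor of c3.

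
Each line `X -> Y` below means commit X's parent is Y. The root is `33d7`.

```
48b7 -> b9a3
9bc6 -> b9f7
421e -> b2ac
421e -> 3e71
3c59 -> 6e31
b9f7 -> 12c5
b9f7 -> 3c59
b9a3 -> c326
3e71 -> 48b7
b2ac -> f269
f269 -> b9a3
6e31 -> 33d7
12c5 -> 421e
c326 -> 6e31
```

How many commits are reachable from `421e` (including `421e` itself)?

Walking parent pointers from 421e: reachable set = {33d7, 3e71, 421e, 48b7, 6e31, b2ac, b9a3, c326, f269}.
That is 9 commits.

9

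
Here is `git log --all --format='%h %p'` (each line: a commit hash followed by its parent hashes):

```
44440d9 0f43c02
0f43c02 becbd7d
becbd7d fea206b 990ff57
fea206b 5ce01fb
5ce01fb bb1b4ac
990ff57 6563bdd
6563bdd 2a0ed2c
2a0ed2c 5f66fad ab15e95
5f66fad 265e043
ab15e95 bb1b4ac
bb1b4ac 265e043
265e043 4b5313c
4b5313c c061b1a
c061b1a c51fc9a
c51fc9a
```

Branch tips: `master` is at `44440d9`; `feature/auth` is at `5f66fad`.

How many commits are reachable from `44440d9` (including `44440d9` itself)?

Walking parent pointers from 44440d9: reachable set = {0f43c02, 265e043, 2a0ed2c, 44440d9, 4b5313c, 5ce01fb, 5f66fad, 6563bdd, 990ff57, ab15e95, bb1b4ac, becbd7d, c061b1a, c51fc9a, fea206b}.
That is 15 commits.

15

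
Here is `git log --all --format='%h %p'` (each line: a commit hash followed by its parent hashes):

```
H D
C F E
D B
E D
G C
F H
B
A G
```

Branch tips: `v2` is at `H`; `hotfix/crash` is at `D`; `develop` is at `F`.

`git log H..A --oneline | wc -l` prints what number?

Reachable from A: {A, B, C, D, E, F, G, H}.
Reachable from H: {B, D, H}.
In A's history but not H's: {A, C, E, F, G} — 5 commits.

5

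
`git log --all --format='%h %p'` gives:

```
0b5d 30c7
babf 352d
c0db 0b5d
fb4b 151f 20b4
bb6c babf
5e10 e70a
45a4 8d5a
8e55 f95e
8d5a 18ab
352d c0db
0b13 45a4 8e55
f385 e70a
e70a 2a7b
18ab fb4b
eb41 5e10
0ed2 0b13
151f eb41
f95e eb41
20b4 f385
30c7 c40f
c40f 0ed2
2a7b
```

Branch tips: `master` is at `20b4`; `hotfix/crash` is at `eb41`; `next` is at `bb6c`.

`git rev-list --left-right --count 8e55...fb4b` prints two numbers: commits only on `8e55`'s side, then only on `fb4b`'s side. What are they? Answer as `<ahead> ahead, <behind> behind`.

Reachable from 8e55: {2a7b, 5e10, 8e55, e70a, eb41, f95e}.
Reachable from fb4b: {151f, 20b4, 2a7b, 5e10, e70a, eb41, f385, fb4b}.
Only in 8e55's history (ahead): {8e55, f95e} — 2.
Only in fb4b's history (behind): {151f, 20b4, f385, fb4b} — 4.

2 ahead, 4 behind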